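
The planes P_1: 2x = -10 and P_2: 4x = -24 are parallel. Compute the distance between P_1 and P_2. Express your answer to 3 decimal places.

Rescale P_2 by 1/2: 2x = -12. Then distance = |-10 − (-12)| / √4 ≈ 1.000.

1.000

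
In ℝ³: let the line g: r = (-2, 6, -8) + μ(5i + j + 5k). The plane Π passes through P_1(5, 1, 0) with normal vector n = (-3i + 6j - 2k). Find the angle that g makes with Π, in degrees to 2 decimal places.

22.34

Π: n·r = n·P_1 gives -3x + 6y - 2z = -9.
sin θ = |n·v| / (|n||v|) = |-19| / (√49 · √51) = 0.38008.
θ ≈ 22.34°.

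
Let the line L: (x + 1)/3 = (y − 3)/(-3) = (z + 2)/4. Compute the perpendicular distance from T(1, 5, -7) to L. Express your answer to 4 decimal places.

4.6082

L has direction (3, -3, 4) through (-1, 3, -2).
Taking (-1, 3, -2) on L with direction v = (3, -3, 4): w = T − (-1, 3, -2) = (2, 2, -5), and w × v = (-7, -23, -12).
Distance = |w × v| / |v| = √722 / √34 ≈ 4.6082.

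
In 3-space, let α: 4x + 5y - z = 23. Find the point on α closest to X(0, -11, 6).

(8, -1, 4)

Foot = X − λn with λ = (n·X − d)/|n|² = (-61 − 23)/42 = -2.
Foot = (0, -11, 6) − (-2)·(4, 5, -1) = (8, -1, 4).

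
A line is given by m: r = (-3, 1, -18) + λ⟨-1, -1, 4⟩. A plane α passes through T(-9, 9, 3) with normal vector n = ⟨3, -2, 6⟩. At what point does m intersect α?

(-7, -3, -2)

α: n·r = n·T gives 3x - 2y + 6z = -27.
Substitute r = (-3, 1, -18) + t(-1, -1, 4) into the plane: -119 + 23t = -27, so t = 4.
Intersection: (-3, 1, -18) + 4·(-1, -1, 4) = (-7, -3, -2).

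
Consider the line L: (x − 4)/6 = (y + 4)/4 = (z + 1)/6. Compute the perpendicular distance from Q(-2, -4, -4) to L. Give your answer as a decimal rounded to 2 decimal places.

L has direction (6, 4, 6) through (4, -4, -1).
Taking (4, -4, -1) on L with direction v = (6, 4, 6): w = Q − (4, -4, -1) = (-6, 0, -3), and w × v = (12, 18, -24).
Distance = |w × v| / |v| = √1044 / √88 ≈ 3.44.

3.44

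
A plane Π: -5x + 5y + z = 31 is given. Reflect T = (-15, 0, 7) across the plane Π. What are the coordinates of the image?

(-5, -10, 5)

λ = (n·T − d)/|n|² = (82 − 31)/51 = 1.
Reflection = T − 2λn = (-15, 0, 7) − 2·(-5, 5, 1) = (-5, -10, 5).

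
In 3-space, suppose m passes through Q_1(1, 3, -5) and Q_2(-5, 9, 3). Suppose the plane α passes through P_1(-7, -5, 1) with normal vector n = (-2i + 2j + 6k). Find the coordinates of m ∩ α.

A direction vector for m is Q_2 − Q_1 = (-6, 6, 8).
α: n·r = n·P_1 gives -2x + 2y + 6z = 10.
Substitute r = (1, 3, -5) + t(-6, 6, 8) into the plane: -26 + 72t = 10, so t = 1/2.
Intersection: (1, 3, -5) + (1/2)·(-6, 6, 8) = (-2, 6, -1).

(-2, 6, -1)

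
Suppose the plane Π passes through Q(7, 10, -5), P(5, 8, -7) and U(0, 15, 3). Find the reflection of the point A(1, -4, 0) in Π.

QP = (-2, -2, -2), QU = (-7, 5, 8); a normal to Π is QP × QU = (-6, 30, -24).
Using Q: Π has equation -6x + 30y - 24z = 378.
λ = (n·A − d)/|n|² = (-126 − 378)/1512 = -1/3.
Reflection = A − 2λn = (1, -4, 0) − (-2/3)·(-6, 30, -24) = (-3, 16, -16).

(-3, 16, -16)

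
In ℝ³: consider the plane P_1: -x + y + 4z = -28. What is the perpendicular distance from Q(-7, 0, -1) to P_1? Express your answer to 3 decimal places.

7.307

n·Q − d = (-1)·(-7) + (1)·(0) + (4)·(-1) − (-28) = 31; |n| = √18.
Distance = |31| / √18 = 31/√18 ≈ 7.307.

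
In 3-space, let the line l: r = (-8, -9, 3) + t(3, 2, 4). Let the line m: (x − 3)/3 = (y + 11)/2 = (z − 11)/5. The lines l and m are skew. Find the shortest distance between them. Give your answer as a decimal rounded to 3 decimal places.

m has direction (3, 2, 5) through (3, -11, 11).
Common perpendicular direction n = (3, 2, 4) × (3, 2, 5) = (2, -3, 0).
With w = (3, -11, 11) − (-8, -9, 3) = (11, -2, 8), w · n = 28.
Distance = |w · n| / |n| = |28| / √13 ≈ 7.766.

7.766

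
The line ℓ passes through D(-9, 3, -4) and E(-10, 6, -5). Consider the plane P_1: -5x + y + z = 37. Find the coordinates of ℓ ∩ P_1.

A direction vector for ℓ is E − D = (-1, 3, -1).
Substitute r = (-9, 3, -4) + t(-1, 3, -1) into the plane: 44 + 7t = 37, so t = -1.
Intersection: (-9, 3, -4) + (-1)·(-1, 3, -1) = (-8, 0, -3).

(-8, 0, -3)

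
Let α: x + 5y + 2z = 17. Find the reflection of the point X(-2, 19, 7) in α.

λ = (n·X − d)/|n|² = (107 − 17)/30 = 3.
Reflection = X − 2λn = (-2, 19, 7) − 6·(1, 5, 2) = (-8, -11, -5).

(-8, -11, -5)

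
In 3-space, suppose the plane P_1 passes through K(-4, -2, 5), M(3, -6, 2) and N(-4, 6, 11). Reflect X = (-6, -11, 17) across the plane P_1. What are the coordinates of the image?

KM = (7, -4, -3), KN = (0, 8, 6); a normal to P_1 is KM × KN = (0, -42, 56).
Using K: P_1 has equation -42y + 56z = 364.
λ = (n·X − d)/|n|² = (1414 − 364)/4900 = 3/14.
Reflection = X − 2λn = (-6, -11, 17) − (3/7)·(0, -42, 56) = (-6, 7, -7).

(-6, 7, -7)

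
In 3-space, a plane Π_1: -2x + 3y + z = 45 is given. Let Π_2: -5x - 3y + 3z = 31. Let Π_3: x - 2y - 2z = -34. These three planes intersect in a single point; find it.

(-8, 8, 5)

Solving the 3×3 linear system -2x + 3y + z = 45, -5x - 3y + 3z = 31, x - 2y - 2z = -34 (e.g. by elimination or Cramer's rule, determinant = -32) gives (-8, 8, 5).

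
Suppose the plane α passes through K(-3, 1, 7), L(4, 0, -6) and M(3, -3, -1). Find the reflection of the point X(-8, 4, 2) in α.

KL = (7, -1, -13), KM = (6, -4, -8); a normal to α is KL × KM = (-44, -22, -22).
Using K: α has equation -44x - 22y - 22z = -44.
λ = (n·X − d)/|n|² = (220 − (-44))/2904 = 1/11.
Reflection = X − 2λn = (-8, 4, 2) − (2/11)·(-44, -22, -22) = (0, 8, 6).

(0, 8, 6)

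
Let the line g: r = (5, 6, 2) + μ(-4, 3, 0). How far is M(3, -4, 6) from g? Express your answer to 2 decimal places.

10.03

Taking (5, 6, 2) on g with direction v = (-4, 3, 0): w = M − (5, 6, 2) = (-2, -10, 4), and w × v = (-12, -16, -46).
Distance = |w × v| / |v| = √2516 / √25 ≈ 10.03.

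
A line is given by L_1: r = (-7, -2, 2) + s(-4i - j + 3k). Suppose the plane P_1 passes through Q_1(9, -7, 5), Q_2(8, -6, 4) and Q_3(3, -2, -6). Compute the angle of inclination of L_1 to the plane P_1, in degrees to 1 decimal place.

Q_1Q_2 = (-1, 1, -1), Q_1Q_3 = (-6, 5, -11); a normal to P_1 is Q_1Q_2 × Q_1Q_3 = (-6, -5, 1).
Using Q_1: P_1 has equation -6x - 5y + z = -14.
sin θ = |n·v| / (|n||v|) = |32| / (√62 · √26) = 0.79702.
θ ≈ 52.8°.

52.8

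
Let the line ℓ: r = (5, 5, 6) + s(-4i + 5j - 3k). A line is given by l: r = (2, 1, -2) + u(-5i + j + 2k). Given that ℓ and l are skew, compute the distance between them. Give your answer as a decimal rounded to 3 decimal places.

Common perpendicular direction n = (-4, 5, -3) × (-5, 1, 2) = (13, 23, 21).
With w = (2, 1, -2) − (5, 5, 6) = (-3, -4, -8), w · n = -299.
Distance = |w · n| / |n| = |-299| / √1139 ≈ 8.860.

8.860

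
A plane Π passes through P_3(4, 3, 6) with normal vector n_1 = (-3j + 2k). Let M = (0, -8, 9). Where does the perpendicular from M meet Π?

Π: n_1·r = n_1·P_3 gives -3y + 2z = 3.
Foot = M − λn with λ = (n·M − d)/|n|² = (42 − 3)/13 = 3.
Foot = (0, -8, 9) − 3·(0, -3, 2) = (0, 1, 3).

(0, 1, 3)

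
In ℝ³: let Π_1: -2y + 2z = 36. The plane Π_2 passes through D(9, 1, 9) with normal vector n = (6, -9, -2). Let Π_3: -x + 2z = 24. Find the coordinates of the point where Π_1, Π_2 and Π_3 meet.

Π_2: n·r = n·D gives 6x - 9y - 2z = 27.
Solving the 3×3 linear system -2y + 2z = 36, 6x - 9y - 2z = 27, -x + 2z = 24 (e.g. by elimination or Cramer's rule, determinant = 2) gives (-6, -9, 9).

(-6, -9, 9)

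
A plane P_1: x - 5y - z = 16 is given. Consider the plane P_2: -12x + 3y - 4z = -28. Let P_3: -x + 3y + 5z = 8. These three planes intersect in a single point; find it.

Solving the 3×3 linear system x - 5y - z = 16, -12x + 3y - 4z = -28, -x + 3y + 5z = 8 (e.g. by elimination or Cramer's rule, determinant = -260) gives (0, -4, 4).

(0, -4, 4)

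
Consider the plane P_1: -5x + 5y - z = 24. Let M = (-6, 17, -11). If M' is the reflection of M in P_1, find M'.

(14, -3, -7)

λ = (n·M − d)/|n|² = (126 − 24)/51 = 2.
Reflection = M − 2λn = (-6, 17, -11) − 4·(-5, 5, -1) = (14, -3, -7).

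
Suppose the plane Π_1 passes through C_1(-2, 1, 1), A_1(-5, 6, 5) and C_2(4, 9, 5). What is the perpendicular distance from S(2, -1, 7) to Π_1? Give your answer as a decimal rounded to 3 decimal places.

6.727

C_1A_1 = (-3, 5, 4), C_1C_2 = (6, 8, 4); a normal to Π_1 is C_1A_1 × C_1C_2 = (-12, 36, -54).
Using C_1: Π_1 has equation -12x + 36y - 54z = 6.
n·S − d = (-12)·(2) + (36)·(-1) + (-54)·(7) − 6 = -444; |n| = √4356.
Distance = |-444| / √4356 = 444/√4356 ≈ 6.727.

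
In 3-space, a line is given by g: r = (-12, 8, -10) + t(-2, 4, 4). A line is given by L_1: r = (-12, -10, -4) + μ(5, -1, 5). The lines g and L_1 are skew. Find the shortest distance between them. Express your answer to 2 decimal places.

Common perpendicular direction n = (-2, 4, 4) × (5, -1, 5) = (24, 30, -18).
With w = (-12, -10, -4) − (-12, 8, -10) = (0, -18, 6), w · n = -648.
Distance = |w · n| / |n| = |-648| / √1800 ≈ 15.27.

15.27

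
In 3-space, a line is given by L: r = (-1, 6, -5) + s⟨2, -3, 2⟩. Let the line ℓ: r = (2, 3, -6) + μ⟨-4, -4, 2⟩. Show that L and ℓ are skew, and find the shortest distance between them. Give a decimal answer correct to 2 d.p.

2.65

Common perpendicular direction n = (2, -3, 2) × (-4, -4, 2) = (2, -12, -20).
With w = (2, 3, -6) − (-1, 6, -5) = (3, -3, -1), w · n = 62.
Since n ≠ 0 the lines are not parallel, and w · n = 62 ≠ 0 so they do not intersect; hence they are skew.
Distance = |w · n| / |n| = |62| / √548 ≈ 2.65.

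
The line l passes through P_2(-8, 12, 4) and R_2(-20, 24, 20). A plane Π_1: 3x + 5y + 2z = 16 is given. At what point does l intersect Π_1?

(-2, 6, -4)

A direction vector for l is R_2 − P_2 = (-12, 12, 16).
Substitute r = (-8, 12, 4) + t(-12, 12, 16) into the plane: 44 + 56t = 16, so t = -1/2.
Intersection: (-8, 12, 4) + (-1/2)·(-12, 12, 16) = (-2, 6, -4).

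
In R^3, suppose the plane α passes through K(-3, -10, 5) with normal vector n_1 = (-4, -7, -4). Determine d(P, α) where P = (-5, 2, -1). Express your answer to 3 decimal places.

5.778

α: n_1·r = n_1·K gives -4x - 7y - 4z = 62.
n·P − d = (-4)·(-5) + (-7)·(2) + (-4)·(-1) − 62 = -52; |n| = √81.
Distance = |-52| / √81 = 52/√81 ≈ 5.778.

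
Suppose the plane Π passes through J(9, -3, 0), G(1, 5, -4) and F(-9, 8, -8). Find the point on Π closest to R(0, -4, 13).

(5, -6, -1)

JG = (-8, 8, -4), JF = (-18, 11, -8); a normal to Π is JG × JF = (-20, 8, 56).
Using J: Π has equation -20x + 8y + 56z = -204.
Foot = R − λn with λ = (n·R − d)/|n|² = (696 − (-204))/3600 = 1/4.
Foot = (0, -4, 13) − (1/4)·(-20, 8, 56) = (5, -6, -1).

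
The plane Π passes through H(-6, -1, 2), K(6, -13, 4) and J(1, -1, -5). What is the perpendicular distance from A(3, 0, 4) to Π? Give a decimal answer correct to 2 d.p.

6.64

HK = (12, -12, 2), HJ = (7, 0, -7); a normal to Π is HK × HJ = (84, 98, 84).
Using H: Π has equation 84x + 98y + 84z = -434.
n·A − d = (84)·(3) + (98)·(0) + (84)·(4) − (-434) = 1022; |n| = √23716.
Distance = |1022| / √23716 = 1022/√23716 ≈ 6.64.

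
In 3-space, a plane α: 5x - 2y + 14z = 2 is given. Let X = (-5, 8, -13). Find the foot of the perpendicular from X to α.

Foot = X − λn with λ = (n·X − d)/|n|² = (-223 − 2)/225 = -1.
Foot = (-5, 8, -13) − (-1)·(5, -2, 14) = (0, 6, 1).

(0, 6, 1)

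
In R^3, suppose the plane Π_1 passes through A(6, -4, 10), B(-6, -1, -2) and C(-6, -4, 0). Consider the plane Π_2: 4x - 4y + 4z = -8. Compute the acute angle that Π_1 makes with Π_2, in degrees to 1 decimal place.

78.6

AB = (-12, 3, -12), AC = (-12, 0, -10); a normal to Π_1 is AB × AC = (-30, 24, 36).
Using A: Π_1 has equation -30x + 24y + 36z = 84.
cos θ = |n₁·n₂| / (|n₁||n₂|) = |-72| / (√2772 · √48).
θ = arccos(0.19739) ≈ 78.6°.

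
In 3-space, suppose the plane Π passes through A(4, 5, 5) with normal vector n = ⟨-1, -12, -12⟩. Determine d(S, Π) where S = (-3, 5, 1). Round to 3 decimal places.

3.235

Π: n·r = n·A gives -x - 12y - 12z = -124.
n·S − d = (-1)·(-3) + (-12)·(5) + (-12)·(1) − (-124) = 55; |n| = √289.
Distance = |55| / √289 = 55/√289 ≈ 3.235.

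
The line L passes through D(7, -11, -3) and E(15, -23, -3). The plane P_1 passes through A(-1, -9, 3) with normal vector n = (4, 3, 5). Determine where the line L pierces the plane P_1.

A direction vector for L is E − D = (8, -12, 0).
P_1: n·r = n·A gives 4x + 3y + 5z = -16.
Substitute r = (7, -11, -3) + t(8, -12, 0) into the plane: -20 + (-4)t = -16, so t = -1.
Intersection: (7, -11, -3) + (-1)·(8, -12, 0) = (-1, 1, -3).

(-1, 1, -3)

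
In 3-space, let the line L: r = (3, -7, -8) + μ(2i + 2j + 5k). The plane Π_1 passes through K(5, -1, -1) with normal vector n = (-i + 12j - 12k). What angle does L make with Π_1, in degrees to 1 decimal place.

22.9

Π_1: n·r = n·K gives -x + 12y - 12z = -5.
sin θ = |n·v| / (|n||v|) = |-38| / (√289 · √33) = 0.38911.
θ ≈ 22.9°.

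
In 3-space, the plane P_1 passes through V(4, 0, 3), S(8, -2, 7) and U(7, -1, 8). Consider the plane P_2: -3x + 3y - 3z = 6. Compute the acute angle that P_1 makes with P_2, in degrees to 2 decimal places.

VS = (4, -2, 4), VU = (3, -1, 5); a normal to P_1 is VS × VU = (-6, -8, 2).
Using V: P_1 has equation -6x - 8y + 2z = -18.
cos θ = |n₁·n₂| / (|n₁||n₂|) = |-12| / (√104 · √27).
θ = arccos(0.22646) ≈ 76.91°.

76.91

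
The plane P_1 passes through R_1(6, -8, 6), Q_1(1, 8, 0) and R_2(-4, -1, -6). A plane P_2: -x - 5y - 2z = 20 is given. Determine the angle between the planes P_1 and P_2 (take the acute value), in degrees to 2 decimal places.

84.63

R_1Q_1 = (-5, 16, -6), R_1R_2 = (-10, 7, -12); a normal to P_1 is R_1Q_1 × R_1R_2 = (-150, 0, 125).
Using R_1: P_1 has equation -150x + 125z = -150.
cos θ = |n₁·n₂| / (|n₁||n₂|) = |-100| / (√38125 · √30).
θ = arccos(0.09350) ≈ 84.63°.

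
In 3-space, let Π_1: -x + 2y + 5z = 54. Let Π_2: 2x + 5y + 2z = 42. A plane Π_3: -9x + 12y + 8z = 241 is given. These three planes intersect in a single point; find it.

(-9, 10, 5)

Solving the 3×3 linear system -x + 2y + 5z = 54, 2x + 5y + 2z = 42, -9x + 12y + 8z = 241 (e.g. by elimination or Cramer's rule, determinant = 261) gives (-9, 10, 5).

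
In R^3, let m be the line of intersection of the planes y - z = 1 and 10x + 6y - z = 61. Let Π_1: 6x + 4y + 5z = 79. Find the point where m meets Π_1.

(2, 8, 7)

Direction of m: (0, 1, -1) × (10, 6, -1) = (5, -10, -10).
A point on m: solving the two plane equations with x = 4 gives (4, 4, 3).
Substitute r = (4, 4, 3) + t(5, -10, -10) into the plane: 55 + (-60)t = 79, so t = -2/5.
Intersection: (4, 4, 3) + (-2/5)·(5, -10, -10) = (2, 8, 7).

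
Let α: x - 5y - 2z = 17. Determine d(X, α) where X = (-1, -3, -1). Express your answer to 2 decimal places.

n·X − d = (1)·(-1) + (-5)·(-3) + (-2)·(-1) − 17 = -1; |n| = √30.
Distance = |-1| / √30 = 1/√30 ≈ 0.18.

0.18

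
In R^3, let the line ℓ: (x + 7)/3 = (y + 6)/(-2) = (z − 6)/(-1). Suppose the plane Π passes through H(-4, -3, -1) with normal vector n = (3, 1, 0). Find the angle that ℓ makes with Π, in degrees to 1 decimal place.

36.3

ℓ has direction (3, -2, -1) through (-7, -6, 6).
Π: n·r = n·H gives 3x + y = -15.
sin θ = |n·v| / (|n||v|) = |7| / (√10 · √14) = 0.59161.
θ ≈ 36.3°.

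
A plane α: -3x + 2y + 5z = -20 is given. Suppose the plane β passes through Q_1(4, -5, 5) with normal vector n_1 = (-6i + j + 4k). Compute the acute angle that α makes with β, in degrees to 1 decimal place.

β: n_1·r = n_1·Q_1 gives -6x + y + 4z = -9.
cos θ = |n₁·n₂| / (|n₁||n₂|) = |40| / (√38 · √53).
θ = arccos(0.89131) ≈ 27.0°.

27.0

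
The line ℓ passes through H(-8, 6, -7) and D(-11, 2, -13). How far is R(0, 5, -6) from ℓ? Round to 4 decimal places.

7.4107

A direction vector for ℓ is D − H = (-3, -4, -6).
Taking (-8, 6, -7) on ℓ with direction v = (-3, -4, -6): w = R − (-8, 6, -7) = (8, -1, 1), and w × v = (10, 45, -35).
Distance = |w × v| / |v| = √3350 / √61 ≈ 7.4107.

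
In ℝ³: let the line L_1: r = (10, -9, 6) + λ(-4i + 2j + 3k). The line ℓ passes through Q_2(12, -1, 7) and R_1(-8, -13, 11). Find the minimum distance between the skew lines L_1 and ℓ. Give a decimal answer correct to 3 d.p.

A direction vector for ℓ is R_1 − Q_2 = (-20, -12, 4).
Common perpendicular direction n = (-4, 2, 3) × (-20, -12, 4) = (44, -44, 88).
With w = (12, -1, 7) − (10, -9, 6) = (2, 8, 1), w · n = -176.
Distance = |w · n| / |n| = |-176| / √11616 ≈ 1.633.

1.633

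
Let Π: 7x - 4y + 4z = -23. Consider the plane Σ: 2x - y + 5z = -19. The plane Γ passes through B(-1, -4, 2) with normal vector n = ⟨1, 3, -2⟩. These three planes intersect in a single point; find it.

Γ: n·r = n·B gives x + 3y - 2z = -17.
Solving the 3×3 linear system 7x - 4y + 4z = -23, 2x - y + 5z = -19, x + 3y - 2z = -17 (e.g. by elimination or Cramer's rule, determinant = -99) gives (-5, -6, -3).

(-5, -6, -3)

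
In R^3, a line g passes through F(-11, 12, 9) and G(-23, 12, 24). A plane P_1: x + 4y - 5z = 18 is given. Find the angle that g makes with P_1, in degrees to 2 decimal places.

A direction vector for g is G − F = (-12, 0, 15).
sin θ = |n·v| / (|n||v|) = |-87| / (√42 · √369) = 0.69885.
θ ≈ 44.33°.

44.33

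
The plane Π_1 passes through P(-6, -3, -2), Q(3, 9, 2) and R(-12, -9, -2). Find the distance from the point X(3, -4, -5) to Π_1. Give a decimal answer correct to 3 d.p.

4.841

PQ = (9, 12, 4), PR = (-6, -6, 0); a normal to Π_1 is PQ × PR = (24, -24, 18).
Using P: Π_1 has equation 24x - 24y + 18z = -108.
n·X − d = (24)·(3) + (-24)·(-4) + (18)·(-5) − (-108) = 186; |n| = √1476.
Distance = |186| / √1476 = 186/√1476 ≈ 4.841.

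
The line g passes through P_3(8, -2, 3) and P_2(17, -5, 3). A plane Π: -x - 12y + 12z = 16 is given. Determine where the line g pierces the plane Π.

A direction vector for g is P_2 − P_3 = (9, -3, 0).
Substitute r = (8, -2, 3) + t(9, -3, 0) into the plane: 52 + 27t = 16, so t = -4/3.
Intersection: (8, -2, 3) + (-4/3)·(9, -3, 0) = (-4, 2, 3).

(-4, 2, 3)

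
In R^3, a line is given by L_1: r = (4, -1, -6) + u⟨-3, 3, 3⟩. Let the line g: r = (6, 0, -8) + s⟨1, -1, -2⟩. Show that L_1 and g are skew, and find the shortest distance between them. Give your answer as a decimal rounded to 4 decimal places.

Common perpendicular direction n = (-3, 3, 3) × (1, -1, -2) = (-3, -3, 0).
With w = (6, 0, -8) − (4, -1, -6) = (2, 1, -2), w · n = -9.
Since n ≠ 0 the lines are not parallel, and w · n = -9 ≠ 0 so they do not intersect; hence they are skew.
Distance = |w · n| / |n| = |-9| / √18 ≈ 2.1213.

2.1213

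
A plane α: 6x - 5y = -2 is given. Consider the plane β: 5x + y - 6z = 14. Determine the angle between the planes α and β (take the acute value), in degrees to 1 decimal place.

66.0

cos θ = |n₁·n₂| / (|n₁||n₂|) = |25| / (√61 · √62).
θ = arccos(0.40652) ≈ 66.0°.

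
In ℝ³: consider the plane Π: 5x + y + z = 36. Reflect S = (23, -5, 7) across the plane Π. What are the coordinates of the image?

(-7, -11, 1)

λ = (n·S − d)/|n|² = (117 − 36)/27 = 3.
Reflection = S − 2λn = (23, -5, 7) − 6·(5, 1, 1) = (-7, -11, 1).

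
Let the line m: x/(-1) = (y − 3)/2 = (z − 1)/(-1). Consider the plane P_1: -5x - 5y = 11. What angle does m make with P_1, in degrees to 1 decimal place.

m has direction (-1, 2, -1) through (0, 3, 1).
sin θ = |n·v| / (|n||v|) = |-5| / (√50 · √6) = 0.28868.
θ ≈ 16.8°.

16.8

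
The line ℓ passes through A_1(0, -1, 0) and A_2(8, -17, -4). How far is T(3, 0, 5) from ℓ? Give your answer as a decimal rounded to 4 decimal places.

A direction vector for ℓ is A_2 − A_1 = (8, -16, -4).
Taking (0, -1, 0) on ℓ with direction v = (8, -16, -4): w = T − (0, -1, 0) = (3, 1, 5), and w × v = (76, 52, -56).
Distance = |w × v| / |v| = √11616 / √336 ≈ 5.8797.

5.8797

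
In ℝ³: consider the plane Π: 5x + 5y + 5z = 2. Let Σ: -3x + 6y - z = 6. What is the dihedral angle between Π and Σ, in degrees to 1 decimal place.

80.2

cos θ = |n₁·n₂| / (|n₁||n₂|) = |10| / (√75 · √46).
θ = arccos(0.17025) ≈ 80.2°.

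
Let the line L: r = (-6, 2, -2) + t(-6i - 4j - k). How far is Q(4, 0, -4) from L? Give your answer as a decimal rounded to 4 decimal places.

Taking (-6, 2, -2) on L with direction v = (-6, -4, -1): w = Q − (-6, 2, -2) = (10, -2, -2), and w × v = (-6, 22, -52).
Distance = |w × v| / |v| = √3224 / √53 ≈ 7.7994.

7.7994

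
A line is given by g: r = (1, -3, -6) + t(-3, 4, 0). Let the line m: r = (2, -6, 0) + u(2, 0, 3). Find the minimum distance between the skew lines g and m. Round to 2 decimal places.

Common perpendicular direction n = (-3, 4, 0) × (2, 0, 3) = (12, 9, -8).
With w = (2, -6, 0) − (1, -3, -6) = (1, -3, 6), w · n = -63.
Distance = |w · n| / |n| = |-63| / √289 ≈ 3.71.

3.71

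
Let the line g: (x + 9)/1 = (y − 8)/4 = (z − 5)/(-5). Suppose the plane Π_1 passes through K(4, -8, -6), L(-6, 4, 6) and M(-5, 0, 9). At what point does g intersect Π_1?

(-8, 12, 0)

g has direction (1, 4, -5) through (-9, 8, 5).
KL = (-10, 12, 12), KM = (-9, 8, 15); a normal to Π_1 is KL × KM = (84, 42, 28).
Using K: Π_1 has equation 84x + 42y + 28z = -168.
Substitute r = (-9, 8, 5) + t(1, 4, -5) into the plane: -280 + 112t = -168, so t = 1.
Intersection: (-9, 8, 5) + 1·(1, 4, -5) = (-8, 12, 0).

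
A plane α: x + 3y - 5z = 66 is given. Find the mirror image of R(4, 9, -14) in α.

(2, 3, -4)

λ = (n·R − d)/|n|² = (101 − 66)/35 = 1.
Reflection = R − 2λn = (4, 9, -14) − 2·(1, 3, -5) = (2, 3, -4).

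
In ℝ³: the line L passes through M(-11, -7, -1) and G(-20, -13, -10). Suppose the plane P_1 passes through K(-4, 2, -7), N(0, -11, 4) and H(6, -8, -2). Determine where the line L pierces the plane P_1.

(-8, -5, 2)

A direction vector for L is G − M = (-9, -6, -9).
KN = (4, -13, 11), KH = (10, -10, 5); a normal to P_1 is KN × KH = (45, 90, 90).
Using K: P_1 has equation 45x + 90y + 90z = -630.
Substitute r = (-11, -7, -1) + t(-9, -6, -9) into the plane: -1215 + (-1755)t = -630, so t = -1/3.
Intersection: (-11, -7, -1) + (-1/3)·(-9, -6, -9) = (-8, -5, 2).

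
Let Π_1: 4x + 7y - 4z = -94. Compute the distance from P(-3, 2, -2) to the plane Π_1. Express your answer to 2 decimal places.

n·P − d = (4)·(-3) + (7)·(2) + (-4)·(-2) − (-94) = 104; |n| = √81.
Distance = |104| / √81 = 104/√81 ≈ 11.56.

11.56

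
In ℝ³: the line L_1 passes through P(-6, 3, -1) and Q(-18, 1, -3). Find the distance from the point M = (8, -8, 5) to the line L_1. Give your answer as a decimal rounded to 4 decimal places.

13.7391

A direction vector for L_1 is Q − P = (-12, -2, -2).
Taking (-6, 3, -1) on L_1 with direction v = (-12, -2, -2): w = M − (-6, 3, -1) = (14, -11, 6), and w × v = (34, -44, -160).
Distance = |w × v| / |v| = √28692 / √152 ≈ 13.7391.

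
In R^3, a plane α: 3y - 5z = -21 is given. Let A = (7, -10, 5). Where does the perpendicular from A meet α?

(7, -7, 0)

Foot = A − λn with λ = (n·A − d)/|n|² = (-55 − (-21))/34 = -1.
Foot = (7, -10, 5) − (-1)·(0, 3, -5) = (7, -7, 0).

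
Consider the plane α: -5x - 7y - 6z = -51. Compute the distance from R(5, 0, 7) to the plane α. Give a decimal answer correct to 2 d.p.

n·R − d = (-5)·(5) + (-7)·(0) + (-6)·(7) − (-51) = -16; |n| = √110.
Distance = |-16| / √110 = 16/√110 ≈ 1.53.

1.53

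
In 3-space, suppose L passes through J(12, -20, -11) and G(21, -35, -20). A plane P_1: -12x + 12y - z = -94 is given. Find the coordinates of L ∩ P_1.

(3, -5, -2)

A direction vector for L is G − J = (9, -15, -9).
Substitute r = (12, -20, -11) + t(9, -15, -9) into the plane: -373 + (-279)t = -94, so t = -1.
Intersection: (12, -20, -11) + (-1)·(9, -15, -9) = (3, -5, -2).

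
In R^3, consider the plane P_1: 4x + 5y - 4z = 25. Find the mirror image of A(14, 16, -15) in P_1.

λ = (n·A − d)/|n|² = (196 − 25)/57 = 3.
Reflection = A − 2λn = (14, 16, -15) − 6·(4, 5, -4) = (-10, -14, 9).

(-10, -14, 9)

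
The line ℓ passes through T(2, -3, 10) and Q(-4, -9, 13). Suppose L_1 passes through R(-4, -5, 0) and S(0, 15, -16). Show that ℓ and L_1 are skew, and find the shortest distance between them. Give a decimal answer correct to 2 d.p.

6.88

A direction vector for ℓ is Q − T = (-6, -6, 3).
A direction vector for L_1 is S − R = (4, 20, -16).
Common perpendicular direction n = (-6, -6, 3) × (4, 20, -16) = (36, -84, -96).
With w = (-4, -5, 0) − (2, -3, 10) = (-6, -2, -10), w · n = 912.
Since n ≠ 0 the lines are not parallel, and w · n = 912 ≠ 0 so they do not intersect; hence they are skew.
Distance = |w · n| / |n| = |912| / √17568 ≈ 6.88.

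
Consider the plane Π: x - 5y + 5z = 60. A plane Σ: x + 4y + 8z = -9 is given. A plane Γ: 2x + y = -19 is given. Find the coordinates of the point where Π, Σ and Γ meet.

(-5, -9, 4)

Solving the 3×3 linear system x - 5y + 5z = 60, x + 4y + 8z = -9, 2x + y = -19 (e.g. by elimination or Cramer's rule, determinant = -123) gives (-5, -9, 4).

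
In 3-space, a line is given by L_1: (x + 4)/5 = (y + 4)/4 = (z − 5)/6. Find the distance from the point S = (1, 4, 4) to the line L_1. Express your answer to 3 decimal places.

L_1 has direction (5, 4, 6) through (-4, -4, 5).
Taking (-4, -4, 5) on L_1 with direction v = (5, 4, 6): w = S − (-4, -4, 5) = (5, 8, -1), and w × v = (52, -35, -20).
Distance = |w × v| / |v| = √4329 / √77 ≈ 7.498.

7.498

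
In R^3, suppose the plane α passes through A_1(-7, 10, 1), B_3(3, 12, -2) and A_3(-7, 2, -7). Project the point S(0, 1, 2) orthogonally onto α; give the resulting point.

A_1B_3 = (10, 2, -3), A_1A_3 = (0, -8, -8); a normal to α is A_1B_3 × A_1A_3 = (-40, 80, -80).
Using A_1: α has equation -40x + 80y - 80z = 1000.
Foot = S − λn with λ = (n·S − d)/|n|² = (-80 − 1000)/14400 = -3/40.
Foot = (0, 1, 2) − (-3/40)·(-40, 80, -80) = (-3, 7, -4).

(-3, 7, -4)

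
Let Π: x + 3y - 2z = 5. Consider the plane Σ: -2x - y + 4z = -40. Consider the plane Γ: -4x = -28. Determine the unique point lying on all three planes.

(7, -6, -8)

Solving the 3×3 linear system x + 3y - 2z = 5, -2x - y + 4z = -40, -4x = -28 (e.g. by elimination or Cramer's rule, determinant = -40) gives (7, -6, -8).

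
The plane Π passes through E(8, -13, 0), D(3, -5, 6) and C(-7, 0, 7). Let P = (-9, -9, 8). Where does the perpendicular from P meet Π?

(-7, -4, 3)

ED = (-5, 8, 6), EC = (-15, 13, 7); a normal to Π is ED × EC = (-22, -55, 55).
Using E: Π has equation -22x - 55y + 55z = 539.
Foot = P − λn with λ = (n·P − d)/|n|² = (1133 − 539)/6534 = 1/11.
Foot = (-9, -9, 8) − (1/11)·(-22, -55, 55) = (-7, -4, 3).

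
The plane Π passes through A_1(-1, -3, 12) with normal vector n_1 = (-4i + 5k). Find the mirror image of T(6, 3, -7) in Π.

(-18, 3, 23)

Π: n_1·r = n_1·A_1 gives -4x + 5z = 64.
λ = (n·T − d)/|n|² = (-59 − 64)/41 = -3.
Reflection = T − 2λn = (6, 3, -7) − (-6)·(-4, 0, 5) = (-18, 3, 23).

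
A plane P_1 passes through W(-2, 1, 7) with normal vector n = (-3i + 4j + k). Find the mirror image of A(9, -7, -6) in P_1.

(-9, 17, 0)

P_1: n·r = n·W gives -3x + 4y + z = 17.
λ = (n·A − d)/|n|² = (-61 − 17)/26 = -3.
Reflection = A − 2λn = (9, -7, -6) − (-6)·(-3, 4, 1) = (-9, 17, 0).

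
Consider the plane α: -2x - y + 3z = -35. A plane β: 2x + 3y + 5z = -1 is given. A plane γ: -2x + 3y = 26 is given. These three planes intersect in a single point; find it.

Solving the 3×3 linear system -2x - y + 3z = -35, 2x + 3y + 5z = -1, -2x + 3y = 26 (e.g. by elimination or Cramer's rule, determinant = 76) gives (2, 10, -7).

(2, 10, -7)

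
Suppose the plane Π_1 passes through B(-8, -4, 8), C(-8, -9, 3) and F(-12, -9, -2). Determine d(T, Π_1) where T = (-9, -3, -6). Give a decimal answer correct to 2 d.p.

7.28

BC = (0, -5, -5), BF = (-4, -5, -10); a normal to Π_1 is BC × BF = (25, 20, -20).
Using B: Π_1 has equation 25x + 20y - 20z = -440.
n·T − d = (25)·(-9) + (20)·(-3) + (-20)·(-6) − (-440) = 275; |n| = √1425.
Distance = |275| / √1425 = 275/√1425 ≈ 7.28.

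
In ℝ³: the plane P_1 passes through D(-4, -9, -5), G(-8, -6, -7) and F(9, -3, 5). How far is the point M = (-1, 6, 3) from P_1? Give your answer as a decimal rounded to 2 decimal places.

2.18

DG = (-4, 3, -2), DF = (13, 6, 10); a normal to P_1 is DG × DF = (42, 14, -63).
Using D: P_1 has equation 42x + 14y - 63z = 21.
n·M − d = (42)·(-1) + (14)·(6) + (-63)·(3) − 21 = -168; |n| = √5929.
Distance = |-168| / √5929 = 168/√5929 ≈ 2.18.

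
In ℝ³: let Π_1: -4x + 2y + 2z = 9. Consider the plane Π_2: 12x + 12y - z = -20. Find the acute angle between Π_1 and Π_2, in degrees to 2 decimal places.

71.81

cos θ = |n₁·n₂| / (|n₁||n₂|) = |-26| / (√24 · √289).
θ = arccos(0.31219) ≈ 71.81°.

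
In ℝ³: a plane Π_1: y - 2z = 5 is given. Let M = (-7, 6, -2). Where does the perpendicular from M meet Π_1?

Foot = M − λn with λ = (n·M − d)/|n|² = (10 − 5)/5 = 1.
Foot = (-7, 6, -2) − 1·(0, 1, -2) = (-7, 5, 0).

(-7, 5, 0)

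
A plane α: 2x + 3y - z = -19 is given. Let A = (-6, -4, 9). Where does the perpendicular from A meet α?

(-4, -1, 8)

Foot = A − λn with λ = (n·A − d)/|n|² = (-33 − (-19))/14 = -1.
Foot = (-6, -4, 9) − (-1)·(2, 3, -1) = (-4, -1, 8).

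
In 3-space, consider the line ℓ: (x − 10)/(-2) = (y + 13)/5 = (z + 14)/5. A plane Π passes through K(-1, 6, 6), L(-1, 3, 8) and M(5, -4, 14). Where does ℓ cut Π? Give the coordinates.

ℓ has direction (-2, 5, 5) through (10, -13, -14).
KL = (0, -3, 2), KM = (6, -10, 8); a normal to Π is KL × KM = (-4, 12, 18).
Using K: Π has equation -4x + 12y + 18z = 184.
Substitute r = (10, -13, -14) + t(-2, 5, 5) into the plane: -448 + 158t = 184, so t = 4.
Intersection: (10, -13, -14) + 4·(-2, 5, 5) = (2, 7, 6).

(2, 7, 6)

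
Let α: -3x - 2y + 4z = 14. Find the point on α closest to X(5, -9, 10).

(8, -7, 6)

Foot = X − λn with λ = (n·X − d)/|n|² = (43 − 14)/29 = 1.
Foot = (5, -9, 10) − 1·(-3, -2, 4) = (8, -7, 6).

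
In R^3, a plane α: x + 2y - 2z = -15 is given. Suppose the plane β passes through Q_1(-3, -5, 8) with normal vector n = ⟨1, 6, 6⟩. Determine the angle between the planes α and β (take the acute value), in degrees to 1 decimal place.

β: n·r = n·Q_1 gives x + 6y + 6z = 15.
cos θ = |n₁·n₂| / (|n₁||n₂|) = |1| / (√9 · √73).
θ = arccos(0.03901) ≈ 87.8°.

87.8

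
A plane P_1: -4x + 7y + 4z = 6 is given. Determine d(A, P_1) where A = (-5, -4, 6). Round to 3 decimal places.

n·A − d = (-4)·(-5) + (7)·(-4) + (4)·(6) − 6 = 10; |n| = √81.
Distance = |10| / √81 = 10/√81 ≈ 1.111.

1.111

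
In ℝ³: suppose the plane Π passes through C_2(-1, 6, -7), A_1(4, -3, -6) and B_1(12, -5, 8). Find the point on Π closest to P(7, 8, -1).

(3, 6, 1)

C_2A_1 = (5, -9, 1), C_2B_1 = (13, -11, 15); a normal to Π is C_2A_1 × C_2B_1 = (-124, -62, 62).
Using C_2: Π has equation -124x - 62y + 62z = -682.
Foot = P − λn with λ = (n·P − d)/|n|² = (-1426 − (-682))/23064 = -1/31.
Foot = (7, 8, -1) − (-1/31)·(-124, -62, 62) = (3, 6, 1).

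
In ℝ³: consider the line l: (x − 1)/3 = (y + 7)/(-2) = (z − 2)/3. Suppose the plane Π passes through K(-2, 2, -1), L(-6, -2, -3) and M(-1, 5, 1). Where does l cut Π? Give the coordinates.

l has direction (3, -2, 3) through (1, -7, 2).
KL = (-4, -4, -2), KM = (1, 3, 2); a normal to Π is KL × KM = (-2, 6, -8).
Using K: Π has equation -2x + 6y - 8z = 24.
Substitute r = (1, -7, 2) + t(3, -2, 3) into the plane: -60 + (-42)t = 24, so t = -2.
Intersection: (1, -7, 2) + (-2)·(3, -2, 3) = (-5, -3, -4).

(-5, -3, -4)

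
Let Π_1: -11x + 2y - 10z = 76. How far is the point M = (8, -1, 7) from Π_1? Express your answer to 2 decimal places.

n·M − d = (-11)·(8) + (2)·(-1) + (-10)·(7) − 76 = -236; |n| = √225.
Distance = |-236| / √225 = 236/√225 ≈ 15.73.

15.73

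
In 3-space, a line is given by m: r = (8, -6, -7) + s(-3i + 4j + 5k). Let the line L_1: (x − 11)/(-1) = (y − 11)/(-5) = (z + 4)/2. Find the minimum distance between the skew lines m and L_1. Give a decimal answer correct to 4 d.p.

4.5416

L_1 has direction (-1, -5, 2) through (11, 11, -4).
Common perpendicular direction n = (-3, 4, 5) × (-1, -5, 2) = (33, 1, 19).
With w = (11, 11, -4) − (8, -6, -7) = (3, 17, 3), w · n = 173.
Distance = |w · n| / |n| = |173| / √1451 ≈ 4.5416.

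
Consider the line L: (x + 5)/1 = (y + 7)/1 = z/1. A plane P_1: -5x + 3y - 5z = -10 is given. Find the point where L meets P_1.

(-3, -5, 2)

L has direction (1, 1, 1) through (-5, -7, 0).
Substitute r = (-5, -7, 0) + t(1, 1, 1) into the plane: 4 + (-7)t = -10, so t = 2.
Intersection: (-5, -7, 0) + 2·(1, 1, 1) = (-3, -5, 2).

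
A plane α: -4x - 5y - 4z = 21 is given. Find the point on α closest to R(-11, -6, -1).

(-7, -1, 3)

Foot = R − λn with λ = (n·R − d)/|n|² = (78 − 21)/57 = 1.
Foot = (-11, -6, -1) − 1·(-4, -5, -4) = (-7, -1, 3).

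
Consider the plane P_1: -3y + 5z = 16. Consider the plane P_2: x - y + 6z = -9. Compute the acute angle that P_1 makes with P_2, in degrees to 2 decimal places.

cos θ = |n₁·n₂| / (|n₁||n₂|) = |33| / (√34 · √38).
θ = arccos(0.91808) ≈ 23.35°.

23.35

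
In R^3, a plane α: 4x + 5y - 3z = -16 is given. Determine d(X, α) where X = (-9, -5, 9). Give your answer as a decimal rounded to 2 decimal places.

n·X − d = (4)·(-9) + (5)·(-5) + (-3)·(9) − (-16) = -72; |n| = √50.
Distance = |-72| / √50 = 72/√50 ≈ 10.18.

10.18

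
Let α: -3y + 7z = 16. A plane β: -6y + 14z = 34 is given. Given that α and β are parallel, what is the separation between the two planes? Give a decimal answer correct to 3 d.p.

0.131

Rescale β by 1/2: -3y + 7z = 17. Then distance = |16 − 17| / √58 ≈ 0.131.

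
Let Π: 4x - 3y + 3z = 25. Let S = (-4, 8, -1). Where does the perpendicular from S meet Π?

Foot = S − λn with λ = (n·S − d)/|n|² = (-43 − 25)/34 = -2.
Foot = (-4, 8, -1) − (-2)·(4, -3, 3) = (4, 2, 5).

(4, 2, 5)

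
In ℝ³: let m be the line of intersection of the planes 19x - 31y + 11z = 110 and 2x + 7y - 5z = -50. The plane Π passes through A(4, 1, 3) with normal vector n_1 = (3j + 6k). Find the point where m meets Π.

Direction of m: (19, -31, 11) × (2, 7, -5) = (78, 117, 195).
A point on m: solving the two plane equations with x = -4 gives (-4, -6, 0).
Π: n_1·r = n_1·A gives 3y + 6z = 21.
Substitute r = (-4, -6, 0) + t(78, 117, 195) into the plane: -18 + 1521t = 21, so t = 1/39.
Intersection: (-4, -6, 0) + (1/39)·(78, 117, 195) = (-2, -3, 5).

(-2, -3, 5)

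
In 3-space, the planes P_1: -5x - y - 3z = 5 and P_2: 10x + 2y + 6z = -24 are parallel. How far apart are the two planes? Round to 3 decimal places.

1.183

Rescale P_2 by 1/(-2): -5x - y - 3z = 12. Then distance = |5 − 12| / √35 ≈ 1.183.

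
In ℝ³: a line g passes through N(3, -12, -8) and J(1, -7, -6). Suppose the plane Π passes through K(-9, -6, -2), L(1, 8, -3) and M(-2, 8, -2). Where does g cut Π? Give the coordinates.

A direction vector for g is J − N = (-2, 5, 2).
KL = (10, 14, -1), KM = (7, 14, 0); a normal to Π is KL × KM = (14, -7, 42).
Using K: Π has equation 14x - 7y + 42z = -168.
Substitute r = (3, -12, -8) + t(-2, 5, 2) into the plane: -210 + 21t = -168, so t = 2.
Intersection: (3, -12, -8) + 2·(-2, 5, 2) = (-1, -2, -4).

(-1, -2, -4)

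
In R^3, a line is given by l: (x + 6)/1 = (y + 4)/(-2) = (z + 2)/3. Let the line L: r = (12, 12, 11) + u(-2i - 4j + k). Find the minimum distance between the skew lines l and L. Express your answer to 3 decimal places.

2.467

l has direction (1, -2, 3) through (-6, -4, -2).
Common perpendicular direction n = (1, -2, 3) × (-2, -4, 1) = (10, -7, -8).
With w = (12, 12, 11) − (-6, -4, -2) = (18, 16, 13), w · n = -36.
Distance = |w · n| / |n| = |-36| / √213 ≈ 2.467.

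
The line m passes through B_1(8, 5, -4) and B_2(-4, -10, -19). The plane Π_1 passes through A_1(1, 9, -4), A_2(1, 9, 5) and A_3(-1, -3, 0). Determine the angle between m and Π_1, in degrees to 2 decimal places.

A direction vector for m is B_2 − B_1 = (-12, -15, -15).
A_1A_2 = (0, 0, 9), A_1A_3 = (-2, -12, 4); a normal to Π_1 is A_1A_2 × A_1A_3 = (108, -18, 0).
Using A_1: Π_1 has equation 108x - 18y = -54.
sin θ = |n·v| / (|n||v|) = |-1026| / (√11988 · √594) = 0.38449.
θ ≈ 22.61°.

22.61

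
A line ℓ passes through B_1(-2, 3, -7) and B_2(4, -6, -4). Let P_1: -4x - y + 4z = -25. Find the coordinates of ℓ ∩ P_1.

A direction vector for ℓ is B_2 − B_1 = (6, -9, 3).
Substitute r = (-2, 3, -7) + t(6, -9, 3) into the plane: -23 + (-3)t = -25, so t = 2/3.
Intersection: (-2, 3, -7) + (2/3)·(6, -9, 3) = (2, -3, -5).

(2, -3, -5)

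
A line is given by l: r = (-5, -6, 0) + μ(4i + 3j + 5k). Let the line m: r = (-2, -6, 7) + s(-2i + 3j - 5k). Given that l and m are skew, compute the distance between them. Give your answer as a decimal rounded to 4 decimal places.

0.9894

Common perpendicular direction n = (4, 3, 5) × (-2, 3, -5) = (-30, 10, 18).
With w = (-2, -6, 7) − (-5, -6, 0) = (3, 0, 7), w · n = 36.
Distance = |w · n| / |n| = |36| / √1324 ≈ 0.9894.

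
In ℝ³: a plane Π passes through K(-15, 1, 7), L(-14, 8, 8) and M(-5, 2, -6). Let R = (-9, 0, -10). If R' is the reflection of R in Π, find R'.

KL = (1, 7, 1), KM = (10, 1, -13); a normal to Π is KL × KM = (-92, 23, -69).
Using K: Π has equation -92x + 23y - 69z = 920.
λ = (n·R − d)/|n|² = (1518 − 920)/13754 = 1/23.
Reflection = R − 2λn = (-9, 0, -10) − (2/23)·(-92, 23, -69) = (-1, -2, -4).

(-1, -2, -4)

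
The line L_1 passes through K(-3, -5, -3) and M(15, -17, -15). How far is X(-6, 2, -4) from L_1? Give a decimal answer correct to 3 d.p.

A direction vector for L_1 is M − K = (18, -12, -12).
Taking (-3, -5, -3) on L_1 with direction v = (18, -12, -12): w = X − (-3, -5, -3) = (-3, 7, -1), and w × v = (-96, -54, -90).
Distance = |w × v| / |v| = √20232 / √612 ≈ 5.750.

5.750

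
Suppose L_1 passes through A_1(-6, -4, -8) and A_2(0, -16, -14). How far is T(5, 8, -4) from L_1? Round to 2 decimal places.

A direction vector for L_1 is A_2 − A_1 = (6, -12, -6).
Taking (-6, -4, -8) on L_1 with direction v = (6, -12, -6): w = T − (-6, -4, -8) = (11, 12, 4), and w × v = (-24, 90, -204).
Distance = |w × v| / |v| = √50292 / √216 ≈ 15.26.

15.26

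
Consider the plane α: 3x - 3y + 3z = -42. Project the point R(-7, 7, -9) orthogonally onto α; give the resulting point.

Foot = R − λn with λ = (n·R − d)/|n|² = (-69 − (-42))/27 = -1.
Foot = (-7, 7, -9) − (-1)·(3, -3, 3) = (-4, 4, -6).

(-4, 4, -6)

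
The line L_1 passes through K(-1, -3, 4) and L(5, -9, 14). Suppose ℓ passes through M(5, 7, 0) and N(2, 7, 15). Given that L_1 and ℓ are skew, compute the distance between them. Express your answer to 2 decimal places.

A direction vector for L_1 is L − K = (6, -6, 10).
A direction vector for ℓ is N − M = (-3, 0, 15).
Common perpendicular direction n = (6, -6, 10) × (-3, 0, 15) = (-90, -120, -18).
With w = (5, 7, 0) − (-1, -3, 4) = (6, 10, -4), w · n = -1668.
Distance = |w · n| / |n| = |-1668| / √22824 ≈ 11.04.

11.04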